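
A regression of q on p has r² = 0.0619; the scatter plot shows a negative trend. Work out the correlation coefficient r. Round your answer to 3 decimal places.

|r| = √0.0619 = 0.249
The association is negative, so r = −0.249.

-0.249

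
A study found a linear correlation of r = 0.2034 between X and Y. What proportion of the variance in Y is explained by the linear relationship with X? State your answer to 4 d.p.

0.0414

r² = (0.2034)² = 0.0414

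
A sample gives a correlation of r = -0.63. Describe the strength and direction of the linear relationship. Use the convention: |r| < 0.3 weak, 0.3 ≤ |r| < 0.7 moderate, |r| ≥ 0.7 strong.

r = -0.63 < 0 so the relationship is negative.
|r| = 0.63, which falls in the moderate range.

moderate negative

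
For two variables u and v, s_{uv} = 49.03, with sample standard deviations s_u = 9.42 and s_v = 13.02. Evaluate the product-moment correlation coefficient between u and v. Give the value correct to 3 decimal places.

r = Cov(u,v) / (s_u · s_v) = 49.03 / (9.42 × 13.02)
  = 49.03 / 122.6484 ≈ 0.400

0.400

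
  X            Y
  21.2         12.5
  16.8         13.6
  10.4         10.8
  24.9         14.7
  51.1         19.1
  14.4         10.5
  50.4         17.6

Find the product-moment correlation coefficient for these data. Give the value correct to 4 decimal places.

0.9536

n = 7, ΣX = 189.2, ΣY = 98.8, ΣX² = 6818.58, ΣY² = 1458.76, ΣXY = 2986.08
nΣXY − ΣXΣY = 20902.56 − 18692.96 = 2209.6
nΣX² − (ΣX)² = 47730.06 − 35796.64 = 11933.42; nΣY² − (ΣY)² = 10211.32 − 9761.44 = 449.88
r = 2209.6 / √(11933.42 × 449.88) = 2209.6 / 2317.0255 ≈ 0.9536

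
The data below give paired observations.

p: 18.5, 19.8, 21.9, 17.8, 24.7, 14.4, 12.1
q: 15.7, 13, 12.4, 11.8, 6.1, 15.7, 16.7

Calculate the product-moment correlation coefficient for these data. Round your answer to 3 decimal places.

-0.852

n = 7, Σp = 129.2, Σq = 91.4, Σp² = 2494.6, Σq² = 1271.08, Σpq = 1608.27
nΣpq − ΣpΣq = 11257.89 − 11808.88 = -550.99
nΣp² − (Σp)² = 17462.2 − 16692.64 = 769.56; nΣq² − (Σq)² = 8897.56 − 8353.96 = 543.6
r = -550.99 / √(769.56 × 543.6) = -550.99 / 646.7865 ≈ -0.852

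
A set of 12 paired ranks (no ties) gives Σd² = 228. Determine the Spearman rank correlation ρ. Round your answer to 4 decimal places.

0.2028

ρ = 1 − 6Σd² / [n(n²−1)] = 1 − 6×228 / (12×143)
  = 1 − 1368/1716 = 1 − 0.79720 ≈ 0.2028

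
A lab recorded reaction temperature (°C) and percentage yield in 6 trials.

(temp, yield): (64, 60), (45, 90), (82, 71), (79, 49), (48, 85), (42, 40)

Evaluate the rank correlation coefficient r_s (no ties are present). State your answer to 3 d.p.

0.029

Rank temp: 4, 2, 6, 5, 3, 1
Rank yield: 3, 6, 4, 2, 5, 1
d = rank(temp) − rank(yield): 1, -4, 2, 3, -2, 0; Σd² = 34
ρ = 1 − 6Σd² / [n(n²−1)] = 1 − 6×34 / (6×35) = 1 − 204/210 ≈ 0.029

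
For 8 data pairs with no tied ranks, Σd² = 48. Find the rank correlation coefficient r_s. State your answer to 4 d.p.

ρ = 1 − 6Σd² / [n(n²−1)] = 1 − 6×48 / (8×63)
  = 1 − 288/504 = 1 − 0.57143 ≈ 0.4286

0.4286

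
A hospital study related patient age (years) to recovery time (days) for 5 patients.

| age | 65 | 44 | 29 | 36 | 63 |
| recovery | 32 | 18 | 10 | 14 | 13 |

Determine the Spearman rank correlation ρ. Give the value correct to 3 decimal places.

0.700

Rank age: 5, 3, 1, 2, 4
Rank recovery: 5, 4, 1, 3, 2
d = rank(age) − rank(recovery): 0, -1, 0, -1, 2; Σd² = 6
ρ = 1 − 6Σd² / [n(n²−1)] = 1 − 6×6 / (5×24) = 1 − 36/120 ≈ 0.700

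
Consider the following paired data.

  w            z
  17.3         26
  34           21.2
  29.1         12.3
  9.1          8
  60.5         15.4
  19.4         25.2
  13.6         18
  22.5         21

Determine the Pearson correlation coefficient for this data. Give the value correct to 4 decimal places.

n = 8, Σw = 205.5, Σz = 147.1, Σw² = 7112.73, Σz² = 2977.93, Σwz = 3739.21
nΣwz − ΣwΣz = 29913.68 − 30229.05 = -315.37
nΣw² − (Σw)² = 56901.84 − 42230.25 = 14671.59; nΣz² − (Σz)² = 23823.44 − 21638.41 = 2185.03
r = -315.37 / √(14671.59 × 2185.03) = -315.37 / 5661.9665 ≈ -0.0557

-0.0557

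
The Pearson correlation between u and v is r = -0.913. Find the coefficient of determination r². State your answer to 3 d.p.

0.834

r² = (-0.913)² = 0.834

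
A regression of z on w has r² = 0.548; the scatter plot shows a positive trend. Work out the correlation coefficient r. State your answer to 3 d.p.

|r| = √0.548 = 0.740
The association is positive, so r = 0.740.

0.740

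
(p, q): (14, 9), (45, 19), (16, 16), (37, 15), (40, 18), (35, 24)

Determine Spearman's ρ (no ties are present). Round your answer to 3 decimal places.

0.543

Rank p: 1, 6, 2, 4, 5, 3
Rank q: 1, 5, 3, 2, 4, 6
d = rank(p) − rank(q): 0, 1, -1, 2, 1, -3; Σd² = 16
ρ = 1 − 6Σd² / [n(n²−1)] = 1 − 6×16 / (6×35) = 1 − 96/210 ≈ 0.543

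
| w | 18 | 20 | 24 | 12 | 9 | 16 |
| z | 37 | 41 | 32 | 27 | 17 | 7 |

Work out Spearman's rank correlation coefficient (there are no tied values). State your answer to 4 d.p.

Rank w: 4, 5, 6, 2, 1, 3
Rank z: 5, 6, 4, 3, 2, 1
d = rank(w) − rank(z): -1, -1, 2, -1, -1, 2; Σd² = 12
ρ = 1 − 6Σd² / [n(n²−1)] = 1 − 6×12 / (6×35) = 1 − 72/210 ≈ 0.6571

0.6571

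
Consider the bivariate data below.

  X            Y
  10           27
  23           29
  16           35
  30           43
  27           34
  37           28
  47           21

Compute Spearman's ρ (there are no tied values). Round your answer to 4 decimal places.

-0.2143

Rank X: 1, 3, 2, 5, 4, 6, 7
Rank Y: 2, 4, 6, 7, 5, 3, 1
d = rank(X) − rank(Y): -1, -1, -4, -2, -1, 3, 6; Σd² = 68
ρ = 1 − 6Σd² / [n(n²−1)] = 1 − 6×68 / (7×48) = 1 − 408/336 ≈ -0.2143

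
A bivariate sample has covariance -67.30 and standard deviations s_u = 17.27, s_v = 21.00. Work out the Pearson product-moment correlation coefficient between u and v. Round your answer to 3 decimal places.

-0.186

r = Cov(u,v) / (s_u · s_v) = -67.30 / (17.27 × 21.00)
  = -67.30 / 362.6700 ≈ -0.186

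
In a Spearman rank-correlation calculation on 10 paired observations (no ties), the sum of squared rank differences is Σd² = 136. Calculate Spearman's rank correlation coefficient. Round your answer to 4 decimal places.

0.1758

ρ = 1 − 6Σd² / [n(n²−1)] = 1 − 6×136 / (10×99)
  = 1 − 816/990 = 1 − 0.82424 ≈ 0.1758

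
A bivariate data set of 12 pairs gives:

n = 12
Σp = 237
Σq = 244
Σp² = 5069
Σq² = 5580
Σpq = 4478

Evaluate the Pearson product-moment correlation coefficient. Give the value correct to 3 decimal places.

r = (nΣpq − ΣpΣq) / √[(nΣp² − (Σp)²)(nΣq² − (Σq)²)]
Numerator: 12×4478 − 237×244 = -4092
Denominator: √[(60828 − 56169)(66960 − 59536)] = √[4659 × 7424] = 5881.1917
r = -4092 / 5881.1917 ≈ -0.696

-0.696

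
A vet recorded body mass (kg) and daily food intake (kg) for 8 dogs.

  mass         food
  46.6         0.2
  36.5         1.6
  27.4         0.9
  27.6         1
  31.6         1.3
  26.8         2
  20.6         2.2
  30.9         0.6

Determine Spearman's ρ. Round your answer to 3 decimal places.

Rank mass: 8, 7, 3, 4, 6, 2, 1, 5
Rank food: 1, 6, 3, 4, 5, 7, 8, 2
d = rank(mass) − rank(food): 7, 1, 0, 0, 1, -5, -7, 3; Σd² = 134
ρ = 1 − 6Σd² / [n(n²−1)] = 1 − 6×134 / (8×63) = 1 − 804/504 ≈ -0.595

-0.595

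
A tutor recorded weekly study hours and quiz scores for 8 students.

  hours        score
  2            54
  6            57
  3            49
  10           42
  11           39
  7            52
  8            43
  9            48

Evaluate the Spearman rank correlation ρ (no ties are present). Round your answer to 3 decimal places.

-0.857

Rank hours: 1, 3, 2, 7, 8, 4, 5, 6
Rank score: 7, 8, 5, 2, 1, 6, 3, 4
d = rank(hours) − rank(score): -6, -5, -3, 5, 7, -2, 2, 2; Σd² = 156
ρ = 1 − 6Σd² / [n(n²−1)] = 1 − 6×156 / (8×63) = 1 − 936/504 ≈ -0.857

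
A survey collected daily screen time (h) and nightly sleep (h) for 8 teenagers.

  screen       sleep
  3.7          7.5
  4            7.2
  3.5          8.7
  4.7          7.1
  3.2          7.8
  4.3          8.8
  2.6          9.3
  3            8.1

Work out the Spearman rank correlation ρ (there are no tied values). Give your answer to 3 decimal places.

Rank screen: 5, 6, 4, 8, 3, 7, 1, 2
Rank sleep: 3, 2, 6, 1, 4, 7, 8, 5
d = rank(screen) − rank(sleep): 2, 4, -2, 7, -1, 0, -7, -3; Σd² = 132
ρ = 1 − 6Σd² / [n(n²−1)] = 1 − 6×132 / (8×63) = 1 − 792/504 ≈ -0.571

-0.571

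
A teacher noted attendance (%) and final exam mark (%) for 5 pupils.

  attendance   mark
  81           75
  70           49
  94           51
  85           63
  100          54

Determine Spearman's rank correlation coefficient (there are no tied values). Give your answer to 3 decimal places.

0.100

Rank attendance: 2, 1, 4, 3, 5
Rank mark: 5, 1, 2, 4, 3
d = rank(attendance) − rank(mark): -3, 0, 2, -1, 2; Σd² = 18
ρ = 1 − 6Σd² / [n(n²−1)] = 1 − 6×18 / (5×24) = 1 − 108/120 ≈ 0.100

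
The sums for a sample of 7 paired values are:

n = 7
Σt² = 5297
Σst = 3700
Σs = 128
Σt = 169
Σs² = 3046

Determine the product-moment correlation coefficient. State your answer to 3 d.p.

0.658

r = (nΣst − ΣsΣt) / √[(nΣs² − (Σs)²)(nΣt² − (Σt)²)]
Numerator: 7×3700 − 128×169 = 4268
Denominator: √[(21322 − 16384)(37079 − 28561)] = √[4938 × 8518] = 6485.5134
r = 4268 / 6485.5134 ≈ 0.658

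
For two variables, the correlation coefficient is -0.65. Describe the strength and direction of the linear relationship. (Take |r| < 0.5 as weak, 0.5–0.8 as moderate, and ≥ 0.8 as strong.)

moderate negative

r = -0.65 < 0 so the relationship is negative.
|r| = 0.65, which falls in the moderate range.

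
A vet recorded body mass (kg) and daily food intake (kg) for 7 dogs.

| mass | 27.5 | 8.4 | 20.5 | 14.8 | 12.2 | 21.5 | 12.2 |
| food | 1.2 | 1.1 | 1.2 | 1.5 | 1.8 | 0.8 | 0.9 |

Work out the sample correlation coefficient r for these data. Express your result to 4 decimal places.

n = 7, Σx = 117.1, Σy = 8.5, Σx² = 2226.03, Σy² = 11.03, Σxy = 139.18
nΣxy − ΣxΣy = 974.26 − 995.35 = -21.09
nΣx² − (Σx)² = 15582.21 − 13712.41 = 1869.8; nΣy² − (Σy)² = 77.21 − 72.25 = 4.96
r = -21.09 / √(1869.8 × 4.96) = -21.09 / 96.3027 ≈ -0.2190

-0.2190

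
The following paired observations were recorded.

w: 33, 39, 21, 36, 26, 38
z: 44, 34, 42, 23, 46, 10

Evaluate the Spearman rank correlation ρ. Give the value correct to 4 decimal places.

-0.6571

Rank w: 3, 6, 1, 4, 2, 5
Rank z: 5, 3, 4, 2, 6, 1
d = rank(w) − rank(z): -2, 3, -3, 2, -4, 4; Σd² = 58
ρ = 1 − 6Σd² / [n(n²−1)] = 1 − 6×58 / (6×35) = 1 − 348/210 ≈ -0.6571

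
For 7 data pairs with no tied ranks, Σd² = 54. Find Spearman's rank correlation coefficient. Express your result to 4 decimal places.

ρ = 1 − 6Σd² / [n(n²−1)] = 1 − 6×54 / (7×48)
  = 1 − 324/336 = 1 − 0.96429 ≈ 0.0357

0.0357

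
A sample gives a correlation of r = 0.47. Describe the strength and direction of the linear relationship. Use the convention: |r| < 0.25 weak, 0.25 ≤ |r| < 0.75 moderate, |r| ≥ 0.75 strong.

r = 0.47 > 0 so the relationship is positive.
|r| = 0.47, which falls in the moderate range.

moderate positive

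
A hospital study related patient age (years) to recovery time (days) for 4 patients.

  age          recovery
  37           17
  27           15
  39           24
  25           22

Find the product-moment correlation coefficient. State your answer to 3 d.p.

n = 4, Σx = 128, Σy = 78, Σx² = 4244, Σy² = 1574, Σxy = 2520
nΣxy − ΣxΣy = 10080 − 9984 = 96
nΣx² − (Σx)² = 16976 − 16384 = 592; nΣy² − (Σy)² = 6296 − 6084 = 212
r = 96 / √(592 × 212) = 96 / 354.2654 ≈ 0.271

0.271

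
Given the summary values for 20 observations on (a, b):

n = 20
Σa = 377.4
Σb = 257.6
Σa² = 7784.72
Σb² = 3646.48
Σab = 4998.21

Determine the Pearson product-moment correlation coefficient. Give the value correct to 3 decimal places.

0.294

r = (nΣab − ΣaΣb) / √[(nΣa² − (Σa)²)(nΣb² − (Σb)²)]
Numerator: 20×4998.21 − 377.4×257.6 = 2745.96
Denominator: √[(155694.4 − 142430.76)(72929.6 − 66357.76)] = √[13263.64 × 6571.84] = 9336.3012
r = 2745.96 / 9336.3012 ≈ 0.294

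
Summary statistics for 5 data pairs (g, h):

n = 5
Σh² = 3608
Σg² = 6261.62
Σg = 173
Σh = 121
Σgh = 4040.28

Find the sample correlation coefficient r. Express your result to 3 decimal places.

r = (nΣgh − ΣgΣh) / √[(nΣg² − (Σg)²)(nΣh² − (Σh)²)]
Numerator: 5×4040.28 − 173×121 = -731.6
Denominator: √[(31308.1 − 29929)(18040 − 14641)] = √[1379.1 × 3399] = 2165.0776
r = -731.6 / 2165.0776 ≈ -0.338

-0.338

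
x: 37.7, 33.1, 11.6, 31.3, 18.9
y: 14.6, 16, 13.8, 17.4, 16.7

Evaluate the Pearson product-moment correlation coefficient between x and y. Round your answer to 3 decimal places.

n = 5, Σx = 132.6, Σy = 78.5, Σx² = 3988.36, Σy² = 1241.25, Σxy = 2100.35
nΣxy − ΣxΣy = 10501.75 − 10409.1 = 92.65
nΣx² − (Σx)² = 19941.8 − 17582.76 = 2359.04; nΣy² − (Σy)² = 6206.25 − 6162.25 = 44
r = 92.65 / √(2359.04 × 44) = 92.65 / 322.1766 ≈ 0.288

0.288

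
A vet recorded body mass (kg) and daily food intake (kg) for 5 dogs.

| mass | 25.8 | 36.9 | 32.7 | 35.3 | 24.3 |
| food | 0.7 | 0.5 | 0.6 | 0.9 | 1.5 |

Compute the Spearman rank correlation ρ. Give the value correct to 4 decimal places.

Rank mass: 2, 5, 3, 4, 1
Rank food: 3, 1, 2, 4, 5
d = rank(mass) − rank(food): -1, 4, 1, 0, -4; Σd² = 34
ρ = 1 − 6Σd² / [n(n²−1)] = 1 − 6×34 / (5×24) = 1 − 204/120 ≈ -0.7000

-0.7000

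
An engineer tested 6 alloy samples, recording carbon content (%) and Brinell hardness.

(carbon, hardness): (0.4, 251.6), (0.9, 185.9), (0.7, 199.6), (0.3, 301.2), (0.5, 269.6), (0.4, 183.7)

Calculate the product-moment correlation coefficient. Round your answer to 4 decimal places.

-0.6481

n = 6, Σx = 3.2, Σy = 1391.6, Σx² = 1.96, Σy² = 334852.82, Σxy = 706.31
nΣxy − ΣxΣy = 4237.86 − 4453.12 = -215.26
nΣx² − (Σx)² = 11.76 − 10.24 = 1.52; nΣy² − (Σy)² = 2009116.92 − 1936550.56 = 72566.36
r = -215.26 / √(1.52 × 72566.36) = -215.26 / 332.1157 ≈ -0.6481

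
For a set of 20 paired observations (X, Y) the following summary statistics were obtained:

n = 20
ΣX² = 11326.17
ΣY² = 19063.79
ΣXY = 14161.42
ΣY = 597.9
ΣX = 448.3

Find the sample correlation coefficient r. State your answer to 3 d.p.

0.616

r = (nΣXY − ΣXΣY) / √[(nΣX² − (ΣX)²)(nΣY² − (ΣY)²)]
Numerator: 20×14161.42 − 448.3×597.9 = 15189.83
Denominator: √[(226523.4 − 200972.89)(381275.8 − 357484.41)] = √[25550.51 × 23791.39] = 24655.2661
r = 15189.83 / 24655.2661 ≈ 0.616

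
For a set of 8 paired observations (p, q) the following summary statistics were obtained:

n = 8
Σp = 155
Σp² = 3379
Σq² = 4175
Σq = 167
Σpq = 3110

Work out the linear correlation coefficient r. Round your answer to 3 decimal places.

r = (nΣpq − ΣpΣq) / √[(nΣp² − (Σp)²)(nΣq² − (Σq)²)]
Numerator: 8×3110 − 155×167 = -1005
Denominator: √[(27032 − 24025)(33400 − 27889)] = √[3007 × 5511] = 4070.8202
r = -1005 / 4070.8202 ≈ -0.247

-0.247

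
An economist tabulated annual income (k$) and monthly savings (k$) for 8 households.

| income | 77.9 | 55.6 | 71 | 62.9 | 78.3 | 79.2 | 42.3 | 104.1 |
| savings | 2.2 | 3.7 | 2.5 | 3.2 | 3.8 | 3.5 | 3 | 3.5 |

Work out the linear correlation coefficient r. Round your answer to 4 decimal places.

0.1075

n = 8, Σx = 571.3, Σy = 25.4, Σx² = 43186.81, Σy² = 82.96, Σxy = 1821.87
nΣxy − ΣxΣy = 14574.96 − 14511.02 = 63.94
nΣx² − (Σx)² = 345494.48 − 326383.69 = 19110.79; nΣy² − (Σy)² = 663.68 − 645.16 = 18.52
r = 63.94 / √(19110.79 × 18.52) = 63.94 / 594.9217 ≈ 0.1075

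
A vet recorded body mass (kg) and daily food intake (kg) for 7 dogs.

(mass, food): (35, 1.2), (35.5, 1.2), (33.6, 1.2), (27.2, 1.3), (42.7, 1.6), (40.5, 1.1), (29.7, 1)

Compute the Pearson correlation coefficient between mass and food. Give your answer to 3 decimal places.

0.455

n = 7, Σx = 244.2, Σy = 8.6, Σx² = 8699.68, Σy² = 10.78, Σxy = 302.85
nΣxy − ΣxΣy = 2119.95 − 2100.12 = 19.83
nΣx² − (Σx)² = 60897.76 − 59633.64 = 1264.12; nΣy² − (Σy)² = 75.46 − 73.96 = 1.5
r = 19.83 / √(1264.12 × 1.5) = 19.83 / 43.5451 ≈ 0.455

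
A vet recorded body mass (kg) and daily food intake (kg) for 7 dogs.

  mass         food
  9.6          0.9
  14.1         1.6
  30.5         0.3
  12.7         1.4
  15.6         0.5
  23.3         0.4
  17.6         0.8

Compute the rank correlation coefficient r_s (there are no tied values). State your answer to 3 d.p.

-0.821

Rank mass: 1, 3, 7, 2, 4, 6, 5
Rank food: 5, 7, 1, 6, 3, 2, 4
d = rank(mass) − rank(food): -4, -4, 6, -4, 1, 4, 1; Σd² = 102
ρ = 1 − 6Σd² / [n(n²−1)] = 1 − 6×102 / (7×48) = 1 − 612/336 ≈ -0.821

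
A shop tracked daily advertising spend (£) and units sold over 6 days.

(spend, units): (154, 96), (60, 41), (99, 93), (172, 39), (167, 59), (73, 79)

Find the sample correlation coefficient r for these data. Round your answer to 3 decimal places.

n = 6, Σx = 725, Σy = 407, Σx² = 99919, Σy² = 30789, Σxy = 48779
nΣxy − ΣxΣy = 292674 − 295075 = -2401
nΣx² − (Σx)² = 599514 − 525625 = 73889; nΣy² − (Σy)² = 184734 − 165649 = 19085
r = -2401 / √(73889 × 19085) = -2401 / 37552.2511 ≈ -0.064

-0.064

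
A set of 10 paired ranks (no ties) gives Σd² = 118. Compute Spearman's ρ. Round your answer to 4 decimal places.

ρ = 1 − 6Σd² / [n(n²−1)] = 1 − 6×118 / (10×99)
  = 1 − 708/990 = 1 − 0.71515 ≈ 0.2848

0.2848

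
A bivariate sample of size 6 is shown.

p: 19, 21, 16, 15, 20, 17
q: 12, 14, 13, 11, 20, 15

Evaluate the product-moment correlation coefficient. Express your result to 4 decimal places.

n = 6, Σp = 108, Σq = 85, Σp² = 1972, Σq² = 1255, Σpq = 1550
nΣpq − ΣpΣq = 9300 − 9180 = 120
nΣp² − (Σp)² = 11832 − 11664 = 168; nΣq² − (Σq)² = 7530 − 7225 = 305
r = 120 / √(168 × 305) = 120 / 226.3625 ≈ 0.5301

0.5301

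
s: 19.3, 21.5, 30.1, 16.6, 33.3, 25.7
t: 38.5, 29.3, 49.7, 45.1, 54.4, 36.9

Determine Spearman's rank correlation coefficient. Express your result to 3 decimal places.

0.486

Rank s: 2, 3, 5, 1, 6, 4
Rank t: 3, 1, 5, 4, 6, 2
d = rank(s) − rank(t): -1, 2, 0, -3, 0, 2; Σd² = 18
ρ = 1 − 6Σd² / [n(n²−1)] = 1 − 6×18 / (6×35) = 1 − 108/210 ≈ 0.486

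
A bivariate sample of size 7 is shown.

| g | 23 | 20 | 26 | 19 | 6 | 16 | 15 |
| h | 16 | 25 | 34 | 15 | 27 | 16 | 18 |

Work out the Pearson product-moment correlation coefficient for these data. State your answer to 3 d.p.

0.102

n = 7, Σg = 125, Σh = 151, Σg² = 2483, Σh² = 3571, Σgh = 2725
nΣgh − ΣgΣh = 19075 − 18875 = 200
nΣg² − (Σg)² = 17381 − 15625 = 1756; nΣh² − (Σh)² = 24997 − 22801 = 2196
r = 200 / √(1756 × 2196) = 200 / 1963.7148 ≈ 0.102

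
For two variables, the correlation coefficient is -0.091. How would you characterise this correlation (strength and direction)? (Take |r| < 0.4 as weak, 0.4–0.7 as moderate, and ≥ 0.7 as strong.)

r = -0.091 < 0 so the relationship is negative.
|r| = 0.091, which falls in the weak range.

weak negative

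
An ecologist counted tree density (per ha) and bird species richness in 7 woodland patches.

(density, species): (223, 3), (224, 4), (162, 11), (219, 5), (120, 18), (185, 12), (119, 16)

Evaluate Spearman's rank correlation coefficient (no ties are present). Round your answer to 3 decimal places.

Rank density: 6, 7, 3, 5, 2, 4, 1
Rank species: 1, 2, 4, 3, 7, 5, 6
d = rank(density) − rank(species): 5, 5, -1, 2, -5, -1, -5; Σd² = 106
ρ = 1 − 6Σd² / [n(n²−1)] = 1 − 6×106 / (7×48) = 1 − 636/336 ≈ -0.893

-0.893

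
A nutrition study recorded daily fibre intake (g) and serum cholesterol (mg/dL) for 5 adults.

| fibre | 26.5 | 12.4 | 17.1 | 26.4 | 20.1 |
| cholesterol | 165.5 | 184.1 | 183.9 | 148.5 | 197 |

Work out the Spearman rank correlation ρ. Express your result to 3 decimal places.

Rank fibre: 5, 1, 2, 4, 3
Rank cholesterol: 2, 4, 3, 1, 5
d = rank(fibre) − rank(cholesterol): 3, -3, -1, 3, -2; Σd² = 32
ρ = 1 − 6Σd² / [n(n²−1)] = 1 − 6×32 / (5×24) = 1 − 192/120 ≈ -0.600

-0.600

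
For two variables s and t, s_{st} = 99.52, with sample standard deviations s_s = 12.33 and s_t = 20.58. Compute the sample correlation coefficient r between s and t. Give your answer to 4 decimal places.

0.3922

r = Cov(s,t) / (s_s · s_t) = 99.52 / (12.33 × 20.58)
  = 99.52 / 253.7514 ≈ 0.3922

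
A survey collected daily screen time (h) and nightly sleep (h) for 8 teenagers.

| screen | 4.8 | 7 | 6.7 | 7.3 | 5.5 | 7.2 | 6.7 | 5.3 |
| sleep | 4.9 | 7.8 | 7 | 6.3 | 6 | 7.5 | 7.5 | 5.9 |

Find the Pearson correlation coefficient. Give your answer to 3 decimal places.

0.827

n = 8, Σx = 50.5, Σy = 52.9, Σx² = 325.29, Σy² = 356.85, Σxy = 339.53
nΣxy − ΣxΣy = 2716.24 − 2671.45 = 44.79
nΣx² − (Σx)² = 2602.32 − 2550.25 = 52.07; nΣy² − (Σy)² = 2854.8 − 2798.41 = 56.39
r = 44.79 / √(52.07 × 56.39) = 44.79 / 54.1870 ≈ 0.827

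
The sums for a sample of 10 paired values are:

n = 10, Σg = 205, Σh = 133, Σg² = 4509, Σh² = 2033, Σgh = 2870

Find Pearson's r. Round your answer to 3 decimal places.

0.504

r = (nΣgh − ΣgΣh) / √[(nΣg² − (Σg)²)(nΣh² − (Σh)²)]
Numerator: 10×2870 − 205×133 = 1435
Denominator: √[(45090 − 42025)(20330 − 17689)] = √[3065 × 2641] = 2845.1125
r = 1435 / 2845.1125 ≈ 0.504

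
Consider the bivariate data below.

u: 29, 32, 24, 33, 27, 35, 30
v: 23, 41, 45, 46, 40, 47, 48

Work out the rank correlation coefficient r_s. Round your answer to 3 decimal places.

Rank u: 3, 5, 1, 6, 2, 7, 4
Rank v: 1, 3, 4, 5, 2, 6, 7
d = rank(u) − rank(v): 2, 2, -3, 1, 0, 1, -3; Σd² = 28
ρ = 1 − 6Σd² / [n(n²−1)] = 1 − 6×28 / (7×48) = 1 − 168/336 ≈ 0.500

0.500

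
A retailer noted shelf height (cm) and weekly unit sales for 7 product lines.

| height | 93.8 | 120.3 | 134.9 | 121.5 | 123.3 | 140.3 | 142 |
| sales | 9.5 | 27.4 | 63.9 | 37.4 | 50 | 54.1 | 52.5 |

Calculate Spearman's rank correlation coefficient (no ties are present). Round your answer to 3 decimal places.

0.857

Rank height: 1, 2, 5, 3, 4, 6, 7
Rank sales: 1, 2, 7, 3, 4, 6, 5
d = rank(height) − rank(sales): 0, 0, -2, 0, 0, 0, 2; Σd² = 8
ρ = 1 − 6Σd² / [n(n²−1)] = 1 − 6×8 / (7×48) = 1 − 48/336 ≈ 0.857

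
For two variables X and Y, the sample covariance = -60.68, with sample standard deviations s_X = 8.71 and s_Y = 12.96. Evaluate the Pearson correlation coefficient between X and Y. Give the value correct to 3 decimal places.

-0.538

r = Cov(X,Y) / (s_X · s_Y) = -60.68 / (8.71 × 12.96)
  = -60.68 / 112.8816 ≈ -0.538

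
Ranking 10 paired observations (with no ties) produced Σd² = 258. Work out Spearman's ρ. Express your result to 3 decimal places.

-0.564

ρ = 1 − 6Σd² / [n(n²−1)] = 1 − 6×258 / (10×99)
  = 1 − 1548/990 = 1 − 1.5636 ≈ -0.564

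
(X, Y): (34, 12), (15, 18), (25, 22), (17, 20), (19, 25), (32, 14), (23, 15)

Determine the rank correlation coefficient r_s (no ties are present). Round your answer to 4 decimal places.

Rank X: 7, 1, 5, 2, 3, 6, 4
Rank Y: 1, 4, 6, 5, 7, 2, 3
d = rank(X) − rank(Y): 6, -3, -1, -3, -4, 4, 1; Σd² = 88
ρ = 1 − 6Σd² / [n(n²−1)] = 1 − 6×88 / (7×48) = 1 − 528/336 ≈ -0.5714

-0.5714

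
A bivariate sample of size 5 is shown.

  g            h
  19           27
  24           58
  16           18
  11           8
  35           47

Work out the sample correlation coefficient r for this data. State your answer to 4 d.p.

n = 5, Σg = 105, Σh = 158, Σg² = 2539, Σh² = 6690, Σgh = 3926
nΣgh − ΣgΣh = 19630 − 16590 = 3040
nΣg² − (Σg)² = 12695 − 11025 = 1670; nΣh² − (Σh)² = 33450 − 24964 = 8486
r = 3040 / √(1670 × 8486) = 3040 / 3764.5212 ≈ 0.8075

0.8075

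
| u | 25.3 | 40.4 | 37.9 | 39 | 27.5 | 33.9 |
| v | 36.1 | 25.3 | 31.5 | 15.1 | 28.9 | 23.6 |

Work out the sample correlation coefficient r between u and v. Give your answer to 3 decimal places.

-0.630

n = 6, Σu = 204, Σv = 160.5, Σu² = 7135.12, Σv² = 4555.73, Σuv = 5312.99
nΣuv − ΣuΣv = 31877.94 − 32742 = -864.06
nΣu² − (Σu)² = 42810.72 − 41616 = 1194.72; nΣv² − (Σv)² = 27334.38 − 25760.25 = 1574.13
r = -864.06 / √(1194.72 × 1574.13) = -864.06 / 1371.3660 ≈ -0.630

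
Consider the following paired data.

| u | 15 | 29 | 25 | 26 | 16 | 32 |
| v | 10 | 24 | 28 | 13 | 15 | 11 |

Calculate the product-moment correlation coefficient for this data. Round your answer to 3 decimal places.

n = 6, Σu = 143, Σv = 101, Σu² = 3647, Σv² = 1975, Σuv = 2476
nΣuv − ΣuΣv = 14856 − 14443 = 413
nΣu² − (Σu)² = 21882 − 20449 = 1433; nΣv² − (Σv)² = 11850 − 10201 = 1649
r = 413 / √(1433 × 1649) = 413 / 1537.2108 ≈ 0.269

0.269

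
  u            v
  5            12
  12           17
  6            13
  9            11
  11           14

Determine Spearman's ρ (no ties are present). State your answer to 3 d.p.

Rank u: 1, 5, 2, 3, 4
Rank v: 2, 5, 3, 1, 4
d = rank(u) − rank(v): -1, 0, -1, 2, 0; Σd² = 6
ρ = 1 − 6Σd² / [n(n²−1)] = 1 − 6×6 / (5×24) = 1 − 36/120 ≈ 0.700

0.700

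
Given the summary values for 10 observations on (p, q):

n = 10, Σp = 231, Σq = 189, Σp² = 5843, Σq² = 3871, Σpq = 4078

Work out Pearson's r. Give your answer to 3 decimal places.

-0.740

r = (nΣpq − ΣpΣq) / √[(nΣp² − (Σp)²)(nΣq² − (Σq)²)]
Numerator: 10×4078 − 231×189 = -2879
Denominator: √[(58430 − 53361)(38710 − 35721)] = √[5069 × 2989] = 3892.4595
r = -2879 / 3892.4595 ≈ -0.740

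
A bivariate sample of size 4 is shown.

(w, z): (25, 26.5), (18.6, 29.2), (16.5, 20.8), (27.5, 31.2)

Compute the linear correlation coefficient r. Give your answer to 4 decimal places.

0.6847

n = 4, Σw = 87.6, Σz = 107.7, Σw² = 1999.46, Σz² = 2960.97, Σwz = 2406.82
nΣwz − ΣwΣz = 9627.28 − 9434.52 = 192.76
nΣw² − (Σw)² = 7997.84 − 7673.76 = 324.08; nΣz² − (Σz)² = 11843.88 − 11599.29 = 244.59
r = 192.76 / √(324.08 × 244.59) = 192.76 / 281.5435 ≈ 0.6847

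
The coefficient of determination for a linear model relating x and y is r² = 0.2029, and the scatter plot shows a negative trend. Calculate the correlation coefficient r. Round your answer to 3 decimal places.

-0.450

|r| = √0.2029 = 0.450
The association is negative, so r = −0.450.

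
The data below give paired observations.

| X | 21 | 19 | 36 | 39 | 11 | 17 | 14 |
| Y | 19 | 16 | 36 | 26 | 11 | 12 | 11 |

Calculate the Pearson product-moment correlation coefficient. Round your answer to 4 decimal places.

0.9126

n = 7, ΣX = 157, ΣY = 131, ΣX² = 4225, ΣY² = 2975, ΣXY = 3492
nΣXY − ΣXΣY = 24444 − 20567 = 3877
nΣX² − (ΣX)² = 29575 − 24649 = 4926; nΣY² − (ΣY)² = 20825 − 17161 = 3664
r = 3877 / √(4926 × 3664) = 3877 / 4248.3955 ≈ 0.9126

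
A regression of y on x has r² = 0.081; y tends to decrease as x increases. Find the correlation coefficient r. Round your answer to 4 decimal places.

-0.2846

|r| = √0.081 = 0.2846
The association is negative, so r = −0.2846.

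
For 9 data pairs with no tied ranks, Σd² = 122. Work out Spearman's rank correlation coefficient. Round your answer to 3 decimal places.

-0.017

ρ = 1 − 6Σd² / [n(n²−1)] = 1 − 6×122 / (9×80)
  = 1 − 732/720 = 1 − 1.0167 ≈ -0.017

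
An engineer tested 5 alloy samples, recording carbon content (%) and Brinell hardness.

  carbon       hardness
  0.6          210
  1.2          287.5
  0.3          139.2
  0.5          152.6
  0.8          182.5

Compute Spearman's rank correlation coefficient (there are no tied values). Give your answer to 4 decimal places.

Rank carbon: 3, 5, 1, 2, 4
Rank hardness: 4, 5, 1, 2, 3
d = rank(carbon) − rank(hardness): -1, 0, 0, 0, 1; Σd² = 2
ρ = 1 − 6Σd² / [n(n²−1)] = 1 − 6×2 / (5×24) = 1 − 12/120 ≈ 0.9000

0.9000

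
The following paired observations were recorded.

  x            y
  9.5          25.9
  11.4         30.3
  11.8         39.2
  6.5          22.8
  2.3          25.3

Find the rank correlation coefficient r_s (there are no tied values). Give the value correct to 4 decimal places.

Rank x: 3, 4, 5, 2, 1
Rank y: 3, 4, 5, 1, 2
d = rank(x) − rank(y): 0, 0, 0, 1, -1; Σd² = 2
ρ = 1 − 6Σd² / [n(n²−1)] = 1 − 6×2 / (5×24) = 1 − 12/120 ≈ 0.9000

0.9000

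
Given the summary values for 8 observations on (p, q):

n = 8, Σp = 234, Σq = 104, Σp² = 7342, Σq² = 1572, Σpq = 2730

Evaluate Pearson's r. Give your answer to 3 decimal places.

-0.943

r = (nΣpq − ΣpΣq) / √[(nΣp² − (Σp)²)(nΣq² − (Σq)²)]
Numerator: 8×2730 − 234×104 = -2496
Denominator: √[(58736 − 54756)(12576 − 10816)] = √[3980 × 1760] = 2646.6583
r = -2496 / 2646.6583 ≈ -0.943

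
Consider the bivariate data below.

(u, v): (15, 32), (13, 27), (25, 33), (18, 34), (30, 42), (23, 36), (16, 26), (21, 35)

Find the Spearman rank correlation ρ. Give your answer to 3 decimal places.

Rank u: 2, 1, 7, 4, 8, 6, 3, 5
Rank v: 3, 2, 4, 5, 8, 7, 1, 6
d = rank(u) − rank(v): -1, -1, 3, -1, 0, -1, 2, -1; Σd² = 18
ρ = 1 − 6Σd² / [n(n²−1)] = 1 − 6×18 / (8×63) = 1 − 108/504 ≈ 0.786

0.786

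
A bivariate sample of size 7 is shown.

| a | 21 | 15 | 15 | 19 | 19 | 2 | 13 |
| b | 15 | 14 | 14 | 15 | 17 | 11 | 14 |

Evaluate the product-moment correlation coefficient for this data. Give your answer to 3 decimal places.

0.896

n = 7, Σa = 104, Σb = 100, Σa² = 1786, Σb² = 1448, Σab = 1547
nΣab − ΣaΣb = 10829 − 10400 = 429
nΣa² − (Σa)² = 12502 − 10816 = 1686; nΣb² − (Σb)² = 10136 − 10000 = 136
r = 429 / √(1686 × 136) = 429 / 478.8486 ≈ 0.896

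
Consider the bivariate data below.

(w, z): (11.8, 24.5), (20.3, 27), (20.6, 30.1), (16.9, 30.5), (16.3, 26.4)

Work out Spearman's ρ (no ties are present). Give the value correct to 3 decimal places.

0.700

Rank w: 1, 4, 5, 3, 2
Rank z: 1, 3, 4, 5, 2
d = rank(w) − rank(z): 0, 1, 1, -2, 0; Σd² = 6
ρ = 1 − 6Σd² / [n(n²−1)] = 1 − 6×6 / (5×24) = 1 − 36/120 ≈ 0.700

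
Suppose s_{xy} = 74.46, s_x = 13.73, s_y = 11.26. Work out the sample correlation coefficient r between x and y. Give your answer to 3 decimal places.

r = Cov(x,y) / (s_x · s_y) = 74.46 / (13.73 × 11.26)
  = 74.46 / 154.5998 ≈ 0.482

0.482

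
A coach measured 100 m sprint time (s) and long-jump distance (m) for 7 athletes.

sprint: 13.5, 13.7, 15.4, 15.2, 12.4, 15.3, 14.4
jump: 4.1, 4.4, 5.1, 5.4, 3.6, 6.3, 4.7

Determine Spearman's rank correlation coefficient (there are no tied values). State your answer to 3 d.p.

Rank sprint: 2, 3, 7, 5, 1, 6, 4
Rank jump: 2, 3, 5, 6, 1, 7, 4
d = rank(sprint) − rank(jump): 0, 0, 2, -1, 0, -1, 0; Σd² = 6
ρ = 1 − 6Σd² / [n(n²−1)] = 1 − 6×6 / (7×48) = 1 − 36/336 ≈ 0.893

0.893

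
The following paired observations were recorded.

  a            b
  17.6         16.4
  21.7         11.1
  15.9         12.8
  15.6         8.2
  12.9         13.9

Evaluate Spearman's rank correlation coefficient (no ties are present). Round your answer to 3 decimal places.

0.000

Rank a: 4, 5, 3, 2, 1
Rank b: 5, 2, 3, 1, 4
d = rank(a) − rank(b): -1, 3, 0, 1, -3; Σd² = 20
ρ = 1 − 6Σd² / [n(n²−1)] = 1 − 6×20 / (5×24) = 1 − 120/120 ≈ 0.000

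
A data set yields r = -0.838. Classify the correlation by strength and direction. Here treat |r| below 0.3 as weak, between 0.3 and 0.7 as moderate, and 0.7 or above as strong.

strong negative

r = -0.838 < 0 so the relationship is negative.
|r| = 0.838, which falls in the strong range.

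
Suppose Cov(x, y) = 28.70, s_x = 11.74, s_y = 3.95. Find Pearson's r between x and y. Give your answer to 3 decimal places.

r = Cov(x,y) / (s_x · s_y) = 28.70 / (11.74 × 3.95)
  = 28.70 / 46.3730 ≈ 0.619

0.619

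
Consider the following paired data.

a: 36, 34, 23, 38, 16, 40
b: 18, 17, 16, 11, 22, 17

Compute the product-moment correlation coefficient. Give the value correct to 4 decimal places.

-0.6156

n = 6, Σa = 187, Σb = 101, Σa² = 6281, Σb² = 1763, Σab = 3044
nΣab − ΣaΣb = 18264 − 18887 = -623
nΣa² − (Σa)² = 37686 − 34969 = 2717; nΣb² − (Σb)² = 10578 − 10201 = 377
r = -623 / √(2717 × 377) = -623 / 1012.0815 ≈ -0.6156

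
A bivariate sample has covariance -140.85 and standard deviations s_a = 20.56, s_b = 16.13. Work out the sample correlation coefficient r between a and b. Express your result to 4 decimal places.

r = Cov(a,b) / (s_a · s_b) = -140.85 / (20.56 × 16.13)
  = -140.85 / 331.6328 ≈ -0.4247

-0.4247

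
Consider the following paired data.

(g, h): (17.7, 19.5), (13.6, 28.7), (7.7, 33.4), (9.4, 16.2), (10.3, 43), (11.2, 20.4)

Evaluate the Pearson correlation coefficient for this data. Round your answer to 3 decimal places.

n = 6, Σg = 69.9, Σh = 161.2, Σg² = 877.43, Σh² = 4847.1, Σgh = 1816.31
nΣgh − ΣgΣh = 10897.86 − 11267.88 = -370.02
nΣg² − (Σg)² = 5264.58 − 4886.01 = 378.57; nΣh² − (Σh)² = 29082.6 − 25985.44 = 3097.16
r = -370.02 / √(378.57 × 3097.16) = -370.02 / 1082.8166 ≈ -0.342

-0.342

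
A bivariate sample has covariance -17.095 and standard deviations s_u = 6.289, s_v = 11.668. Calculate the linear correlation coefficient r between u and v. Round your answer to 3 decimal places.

r = Cov(u,v) / (s_u · s_v) = -17.095 / (6.289 × 11.668)
  = -17.095 / 73.3801 ≈ -0.233

-0.233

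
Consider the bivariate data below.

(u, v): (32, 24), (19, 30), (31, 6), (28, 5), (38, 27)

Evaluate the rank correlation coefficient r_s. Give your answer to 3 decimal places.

Rank u: 4, 1, 3, 2, 5
Rank v: 3, 5, 2, 1, 4
d = rank(u) − rank(v): 1, -4, 1, 1, 1; Σd² = 20
ρ = 1 − 6Σd² / [n(n²−1)] = 1 − 6×20 / (5×24) = 1 − 120/120 ≈ 0.000

0.000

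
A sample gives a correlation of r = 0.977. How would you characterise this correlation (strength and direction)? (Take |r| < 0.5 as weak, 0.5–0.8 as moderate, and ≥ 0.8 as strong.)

r = 0.977 > 0 so the relationship is positive.
|r| = 0.977, which falls in the strong range.

strong positive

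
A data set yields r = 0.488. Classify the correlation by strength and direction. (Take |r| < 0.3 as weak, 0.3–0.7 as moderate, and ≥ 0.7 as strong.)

moderate positive

r = 0.488 > 0 so the relationship is positive.
|r| = 0.488, which falls in the moderate range.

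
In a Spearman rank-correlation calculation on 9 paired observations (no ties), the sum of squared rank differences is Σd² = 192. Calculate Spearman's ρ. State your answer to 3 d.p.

ρ = 1 − 6Σd² / [n(n²−1)] = 1 − 6×192 / (9×80)
  = 1 − 1152/720 = 1 − 1.6000 ≈ -0.600

-0.600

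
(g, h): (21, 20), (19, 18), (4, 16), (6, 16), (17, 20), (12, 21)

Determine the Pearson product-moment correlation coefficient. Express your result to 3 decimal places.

n = 6, Σg = 79, Σh = 111, Σg² = 1287, Σh² = 2077, Σgh = 1514
nΣgh − ΣgΣh = 9084 − 8769 = 315
nΣg² − (Σg)² = 7722 − 6241 = 1481; nΣh² − (Σh)² = 12462 − 12321 = 141
r = 315 / √(1481 × 141) = 315 / 456.9694 ≈ 0.689

0.689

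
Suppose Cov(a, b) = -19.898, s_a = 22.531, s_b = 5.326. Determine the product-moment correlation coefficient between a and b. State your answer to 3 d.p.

-0.166

r = Cov(a,b) / (s_a · s_b) = -19.898 / (22.531 × 5.326)
  = -19.898 / 120.0001 ≈ -0.166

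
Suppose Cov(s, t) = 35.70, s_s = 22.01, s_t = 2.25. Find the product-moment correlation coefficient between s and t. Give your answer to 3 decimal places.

r = Cov(s,t) / (s_s · s_t) = 35.70 / (22.01 × 2.25)
  = 35.70 / 49.5225 ≈ 0.721

0.721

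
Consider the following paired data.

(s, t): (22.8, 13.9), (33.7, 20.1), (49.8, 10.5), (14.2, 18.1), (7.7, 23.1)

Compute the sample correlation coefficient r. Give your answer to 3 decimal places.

-0.737

n = 5, Σs = 128.2, Σt = 85.7, Σs² = 4396.5, Σt² = 1568.69, Σst = 1952.08
nΣst − ΣsΣt = 9760.4 − 10986.74 = -1226.34
nΣs² − (Σs)² = 21982.5 − 16435.24 = 5547.26; nΣt² − (Σt)² = 7843.45 − 7344.49 = 498.96
r = -1226.34 / √(5547.26 × 498.96) = -1226.34 / 1663.6889 ≈ -0.737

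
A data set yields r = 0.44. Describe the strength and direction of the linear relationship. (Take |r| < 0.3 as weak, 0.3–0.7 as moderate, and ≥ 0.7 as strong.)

r = 0.44 > 0 so the relationship is positive.
|r| = 0.44, which falls in the moderate range.

moderate positive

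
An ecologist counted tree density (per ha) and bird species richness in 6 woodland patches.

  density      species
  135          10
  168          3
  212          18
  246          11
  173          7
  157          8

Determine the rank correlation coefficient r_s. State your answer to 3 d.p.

Rank density: 1, 3, 5, 6, 4, 2
Rank species: 4, 1, 6, 5, 2, 3
d = rank(density) − rank(species): -3, 2, -1, 1, 2, -1; Σd² = 20
ρ = 1 − 6Σd² / [n(n²−1)] = 1 − 6×20 / (6×35) = 1 − 120/210 ≈ 0.429

0.429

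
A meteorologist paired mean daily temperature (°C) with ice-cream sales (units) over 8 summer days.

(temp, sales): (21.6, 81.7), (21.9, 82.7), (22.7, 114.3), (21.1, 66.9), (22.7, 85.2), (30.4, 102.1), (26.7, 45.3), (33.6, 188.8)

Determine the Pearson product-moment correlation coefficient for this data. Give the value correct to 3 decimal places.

n = 8, Σx = 200.7, Σy = 767, Σx² = 5187.97, Σy² = 86435.26, Σxy = 20173.12
nΣxy − ΣxΣy = 161384.96 − 153936.9 = 7448.06
nΣx² − (Σx)² = 41503.76 − 40280.49 = 1223.27; nΣy² − (Σy)² = 691482.08 − 588289 = 103193.08
r = 7448.06 / √(1223.27 × 103193.08) = 7448.06 / 11235.3460 ≈ 0.663

0.663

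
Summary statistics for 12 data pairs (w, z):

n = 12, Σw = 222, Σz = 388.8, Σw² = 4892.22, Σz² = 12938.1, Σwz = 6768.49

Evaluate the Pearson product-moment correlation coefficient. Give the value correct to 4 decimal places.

-0.8200

r = (nΣwz − ΣwΣz) / √[(nΣw² − (Σw)²)(nΣz² − (Σz)²)]
Numerator: 12×6768.49 − 222×388.8 = -5091.72
Denominator: √[(58706.64 − 49284)(155257.2 − 151165.44)] = √[9422.64 × 4091.76] = 6209.2819
r = -5091.72 / 6209.2819 ≈ -0.8200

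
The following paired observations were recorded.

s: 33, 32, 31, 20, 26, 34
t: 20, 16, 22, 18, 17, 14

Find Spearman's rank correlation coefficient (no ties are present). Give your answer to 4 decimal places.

Rank s: 5, 4, 3, 1, 2, 6
Rank t: 5, 2, 6, 4, 3, 1
d = rank(s) − rank(t): 0, 2, -3, -3, -1, 5; Σd² = 48
ρ = 1 − 6Σd² / [n(n²−1)] = 1 − 6×48 / (6×35) = 1 − 288/210 ≈ -0.3714

-0.3714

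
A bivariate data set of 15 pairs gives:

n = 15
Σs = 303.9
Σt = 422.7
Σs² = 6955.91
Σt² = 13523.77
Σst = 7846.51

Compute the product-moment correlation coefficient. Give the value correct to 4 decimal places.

-0.6321

r = (nΣst − ΣsΣt) / √[(nΣs² − (Σs)²)(nΣt² − (Σt)²)]
Numerator: 15×7846.51 − 303.9×422.7 = -10760.88
Denominator: √[(104338.65 − 92355.21)(202856.55 − 178675.29)] = √[11983.44 × 24181.26] = 17022.7694
r = -10760.88 / 17022.7694 ≈ -0.6321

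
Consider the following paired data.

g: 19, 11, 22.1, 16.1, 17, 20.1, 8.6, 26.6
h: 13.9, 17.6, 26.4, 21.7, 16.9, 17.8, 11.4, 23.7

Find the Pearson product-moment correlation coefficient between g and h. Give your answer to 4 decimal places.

0.6893

n = 8, Σg = 140.5, Σh = 149.4, Σg² = 2704.15, Σh² = 2964.92, Σgh = 2764.05
nΣgh − ΣgΣh = 22112.4 − 20990.7 = 1121.7
nΣg² − (Σg)² = 21633.2 − 19740.25 = 1892.95; nΣh² − (Σh)² = 23719.36 − 22320.36 = 1399
r = 1121.7 / √(1892.95 × 1399) = 1121.7 / 1627.3405 ≈ 0.6893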